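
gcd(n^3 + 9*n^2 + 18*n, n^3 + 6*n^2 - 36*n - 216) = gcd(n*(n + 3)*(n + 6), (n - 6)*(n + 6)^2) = n + 6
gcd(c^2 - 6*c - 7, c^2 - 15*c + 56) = c - 7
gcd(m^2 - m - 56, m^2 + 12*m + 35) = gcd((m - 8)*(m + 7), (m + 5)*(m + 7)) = m + 7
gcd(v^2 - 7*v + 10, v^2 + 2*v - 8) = v - 2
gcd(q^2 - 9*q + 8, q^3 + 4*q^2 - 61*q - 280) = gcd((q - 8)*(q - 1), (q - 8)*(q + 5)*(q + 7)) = q - 8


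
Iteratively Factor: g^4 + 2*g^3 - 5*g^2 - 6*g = (g + 1)*(g^3 + g^2 - 6*g) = (g - 2)*(g + 1)*(g^2 + 3*g) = g*(g - 2)*(g + 1)*(g + 3)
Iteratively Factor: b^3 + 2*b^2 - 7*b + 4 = (b + 4)*(b^2 - 2*b + 1) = (b - 1)*(b + 4)*(b - 1)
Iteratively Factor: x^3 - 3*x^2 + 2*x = (x - 1)*(x^2 - 2*x) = x*(x - 1)*(x - 2)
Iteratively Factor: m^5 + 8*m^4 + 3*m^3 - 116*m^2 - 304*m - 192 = (m + 4)*(m^4 + 4*m^3 - 13*m^2 - 64*m - 48) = (m + 3)*(m + 4)*(m^3 + m^2 - 16*m - 16) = (m + 1)*(m + 3)*(m + 4)*(m^2 - 16) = (m - 4)*(m + 1)*(m + 3)*(m + 4)*(m + 4)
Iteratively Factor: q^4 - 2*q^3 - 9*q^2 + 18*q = (q)*(q^3 - 2*q^2 - 9*q + 18) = q*(q - 2)*(q^2 - 9) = q*(q - 2)*(q + 3)*(q - 3)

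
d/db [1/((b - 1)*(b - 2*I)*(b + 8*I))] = (-(b - 1)*(b - 2*I) - (b - 1)*(b + 8*I) - (b - 2*I)*(b + 8*I))/((b - 1)^2*(b - 2*I)^2*(b + 8*I)^2)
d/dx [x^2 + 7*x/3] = 2*x + 7/3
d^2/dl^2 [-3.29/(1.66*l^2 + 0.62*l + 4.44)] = (18.131848*l^2 + 6.772136*l - 3.29*(3.32*l + 0.62)*(6.64*l + 1.24) + 48.497232)/(1.66*l^2 + 0.62*l + 4.44)^3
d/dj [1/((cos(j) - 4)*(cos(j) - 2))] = 2*(cos(j) - 3)*sin(j)/((cos(j) - 4)^2*(cos(j) - 2)^2)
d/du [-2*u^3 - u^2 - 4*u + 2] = -6*u^2 - 2*u - 4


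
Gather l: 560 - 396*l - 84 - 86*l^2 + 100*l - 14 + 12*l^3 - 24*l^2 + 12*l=12*l^3 - 110*l^2 - 284*l + 462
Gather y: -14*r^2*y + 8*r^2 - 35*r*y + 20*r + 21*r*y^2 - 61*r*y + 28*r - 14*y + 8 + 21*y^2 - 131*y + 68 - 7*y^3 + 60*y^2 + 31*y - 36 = 8*r^2 + 48*r - 7*y^3 + y^2*(21*r + 81) + y*(-14*r^2 - 96*r - 114) + 40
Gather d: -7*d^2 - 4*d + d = -7*d^2 - 3*d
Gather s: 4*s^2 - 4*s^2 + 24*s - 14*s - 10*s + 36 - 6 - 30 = 0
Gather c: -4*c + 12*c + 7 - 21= 8*c - 14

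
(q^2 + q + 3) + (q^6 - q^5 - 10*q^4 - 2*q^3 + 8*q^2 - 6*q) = q^6 - q^5 - 10*q^4 - 2*q^3 + 9*q^2 - 5*q + 3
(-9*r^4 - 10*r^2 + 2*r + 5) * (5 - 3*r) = 27*r^5 - 45*r^4 + 30*r^3 - 56*r^2 - 5*r + 25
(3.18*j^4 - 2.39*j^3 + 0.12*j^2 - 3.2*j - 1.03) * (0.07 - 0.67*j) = -2.1306*j^5 + 1.8239*j^4 - 0.2477*j^3 + 2.1524*j^2 + 0.4661*j - 0.0721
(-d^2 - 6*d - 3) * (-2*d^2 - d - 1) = 2*d^4 + 13*d^3 + 13*d^2 + 9*d + 3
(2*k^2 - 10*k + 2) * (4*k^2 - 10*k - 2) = 8*k^4 - 60*k^3 + 104*k^2 - 4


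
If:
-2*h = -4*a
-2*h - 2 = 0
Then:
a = -1/2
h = -1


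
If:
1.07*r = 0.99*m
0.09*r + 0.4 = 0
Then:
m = -4.80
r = -4.44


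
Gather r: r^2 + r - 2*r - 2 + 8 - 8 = r^2 - r - 2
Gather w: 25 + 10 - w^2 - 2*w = -w^2 - 2*w + 35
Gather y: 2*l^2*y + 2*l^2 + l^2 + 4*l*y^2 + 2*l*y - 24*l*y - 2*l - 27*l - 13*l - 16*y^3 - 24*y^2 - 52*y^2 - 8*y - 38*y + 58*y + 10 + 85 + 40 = 3*l^2 - 42*l - 16*y^3 + y^2*(4*l - 76) + y*(2*l^2 - 22*l + 12) + 135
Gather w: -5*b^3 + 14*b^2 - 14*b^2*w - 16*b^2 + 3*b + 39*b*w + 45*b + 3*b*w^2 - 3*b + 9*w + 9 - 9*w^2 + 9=-5*b^3 - 2*b^2 + 45*b + w^2*(3*b - 9) + w*(-14*b^2 + 39*b + 9) + 18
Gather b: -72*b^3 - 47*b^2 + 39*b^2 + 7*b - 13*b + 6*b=-72*b^3 - 8*b^2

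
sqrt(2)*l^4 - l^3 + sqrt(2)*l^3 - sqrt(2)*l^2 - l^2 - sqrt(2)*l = l*(l + 1)*(l - sqrt(2))*(sqrt(2)*l + 1)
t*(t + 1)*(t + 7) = t^3 + 8*t^2 + 7*t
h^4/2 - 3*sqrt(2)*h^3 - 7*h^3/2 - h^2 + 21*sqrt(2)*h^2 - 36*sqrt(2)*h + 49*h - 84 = (h/2 + sqrt(2)/2)*(h - 4)*(h - 3)*(h - 7*sqrt(2))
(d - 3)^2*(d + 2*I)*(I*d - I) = I*d^4 - 2*d^3 - 7*I*d^3 + 14*d^2 + 15*I*d^2 - 30*d - 9*I*d + 18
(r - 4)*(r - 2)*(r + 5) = r^3 - r^2 - 22*r + 40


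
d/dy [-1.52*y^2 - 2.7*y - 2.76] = -3.04*y - 2.7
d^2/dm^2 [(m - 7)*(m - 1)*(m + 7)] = 6*m - 2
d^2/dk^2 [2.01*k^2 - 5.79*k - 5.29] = 4.02000000000000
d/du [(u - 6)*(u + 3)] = 2*u - 3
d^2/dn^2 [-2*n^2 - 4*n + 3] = -4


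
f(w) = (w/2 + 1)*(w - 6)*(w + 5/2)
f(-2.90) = -1.60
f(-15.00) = -1706.25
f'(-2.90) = 5.96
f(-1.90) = -0.24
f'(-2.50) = 2.12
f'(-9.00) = 124.00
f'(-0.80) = -8.84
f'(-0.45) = -10.02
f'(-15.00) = 349.00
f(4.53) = -33.74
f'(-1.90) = -2.74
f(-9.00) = -341.25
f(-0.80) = -6.94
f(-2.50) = 0.00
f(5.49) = -15.26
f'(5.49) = 25.98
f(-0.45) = -10.25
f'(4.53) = 12.99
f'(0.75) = -11.28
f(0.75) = -23.46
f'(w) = (w/2 + 1)*(w - 6) + (w/2 + 1)*(w + 5/2) + (w - 6)*(w + 5/2)/2 = 3*w^2/2 - 3*w/2 - 11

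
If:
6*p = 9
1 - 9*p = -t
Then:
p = 3/2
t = 25/2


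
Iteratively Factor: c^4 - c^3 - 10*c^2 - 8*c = (c + 2)*(c^3 - 3*c^2 - 4*c) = (c - 4)*(c + 2)*(c^2 + c) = (c - 4)*(c + 1)*(c + 2)*(c)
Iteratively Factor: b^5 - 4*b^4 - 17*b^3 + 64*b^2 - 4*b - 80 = (b + 1)*(b^4 - 5*b^3 - 12*b^2 + 76*b - 80) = (b - 2)*(b + 1)*(b^3 - 3*b^2 - 18*b + 40) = (b - 2)^2*(b + 1)*(b^2 - b - 20) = (b - 2)^2*(b + 1)*(b + 4)*(b - 5)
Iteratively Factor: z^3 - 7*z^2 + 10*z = (z)*(z^2 - 7*z + 10) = z*(z - 2)*(z - 5)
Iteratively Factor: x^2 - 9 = (x + 3)*(x - 3)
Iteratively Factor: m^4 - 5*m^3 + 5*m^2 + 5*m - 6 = (m - 2)*(m^3 - 3*m^2 - m + 3) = (m - 2)*(m + 1)*(m^2 - 4*m + 3) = (m - 3)*(m - 2)*(m + 1)*(m - 1)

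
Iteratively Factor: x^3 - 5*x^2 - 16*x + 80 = (x - 4)*(x^2 - x - 20) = (x - 4)*(x + 4)*(x - 5)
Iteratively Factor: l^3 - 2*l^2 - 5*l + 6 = (l - 3)*(l^2 + l - 2) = (l - 3)*(l + 2)*(l - 1)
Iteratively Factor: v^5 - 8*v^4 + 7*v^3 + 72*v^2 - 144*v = (v + 3)*(v^4 - 11*v^3 + 40*v^2 - 48*v) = (v - 4)*(v + 3)*(v^3 - 7*v^2 + 12*v) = (v - 4)*(v - 3)*(v + 3)*(v^2 - 4*v) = v*(v - 4)*(v - 3)*(v + 3)*(v - 4)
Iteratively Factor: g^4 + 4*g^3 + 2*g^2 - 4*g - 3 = (g - 1)*(g^3 + 5*g^2 + 7*g + 3) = (g - 1)*(g + 3)*(g^2 + 2*g + 1) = (g - 1)*(g + 1)*(g + 3)*(g + 1)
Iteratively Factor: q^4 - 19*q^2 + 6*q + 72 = (q - 3)*(q^3 + 3*q^2 - 10*q - 24) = (q - 3)^2*(q^2 + 6*q + 8) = (q - 3)^2*(q + 2)*(q + 4)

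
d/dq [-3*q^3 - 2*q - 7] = -9*q^2 - 2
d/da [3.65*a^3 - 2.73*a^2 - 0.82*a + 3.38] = 10.95*a^2 - 5.46*a - 0.82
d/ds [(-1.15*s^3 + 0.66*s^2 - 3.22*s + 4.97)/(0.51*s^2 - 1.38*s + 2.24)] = (-0.5865*s^4 + 3.174*s^3 - 6.9966*s^2 - 2.1126*s - 0.354200000000002)/(0.2601*s^4 - 1.4076*s^3 + 4.1892*s^2 - 6.1824*s + 5.0176)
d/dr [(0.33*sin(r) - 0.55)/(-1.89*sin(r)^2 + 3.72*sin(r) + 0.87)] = (0.6237*sin(r)^2 - 2.079*sin(r) + 2.3331)*cos(r)/(3.5721*sin(r)^4 - 14.0616*sin(r)^3 + 10.5498*sin(r)^2 + 6.4728*sin(r) + 0.7569)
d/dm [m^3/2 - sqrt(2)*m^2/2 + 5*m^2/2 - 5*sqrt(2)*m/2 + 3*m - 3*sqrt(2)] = 3*m^2/2 - sqrt(2)*m + 5*m - 5*sqrt(2)/2 + 3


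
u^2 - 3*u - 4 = (u - 4)*(u + 1)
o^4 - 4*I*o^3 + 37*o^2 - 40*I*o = o*(o - 8*I)*(o - I)*(o + 5*I)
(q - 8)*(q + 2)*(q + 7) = q^3 + q^2 - 58*q - 112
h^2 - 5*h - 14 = (h - 7)*(h + 2)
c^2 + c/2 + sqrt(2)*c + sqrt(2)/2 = (c + 1/2)*(c + sqrt(2))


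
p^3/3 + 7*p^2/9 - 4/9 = (p/3 + 1/3)*(p - 2/3)*(p + 2)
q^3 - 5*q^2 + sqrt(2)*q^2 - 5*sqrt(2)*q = q*(q - 5)*(q + sqrt(2))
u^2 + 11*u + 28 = (u + 4)*(u + 7)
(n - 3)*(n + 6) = n^2 + 3*n - 18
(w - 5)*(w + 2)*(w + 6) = w^3 + 3*w^2 - 28*w - 60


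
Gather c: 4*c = 4*c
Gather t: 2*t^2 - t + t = 2*t^2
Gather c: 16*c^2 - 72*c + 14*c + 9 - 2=16*c^2 - 58*c + 7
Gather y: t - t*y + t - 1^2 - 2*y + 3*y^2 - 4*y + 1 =2*t + 3*y^2 + y*(-t - 6)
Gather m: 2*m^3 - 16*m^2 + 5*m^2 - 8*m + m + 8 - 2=2*m^3 - 11*m^2 - 7*m + 6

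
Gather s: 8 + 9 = 17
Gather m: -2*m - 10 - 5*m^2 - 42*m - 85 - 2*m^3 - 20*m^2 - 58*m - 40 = -2*m^3 - 25*m^2 - 102*m - 135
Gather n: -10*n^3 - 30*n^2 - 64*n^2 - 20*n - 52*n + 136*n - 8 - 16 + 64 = -10*n^3 - 94*n^2 + 64*n + 40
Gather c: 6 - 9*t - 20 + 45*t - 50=36*t - 64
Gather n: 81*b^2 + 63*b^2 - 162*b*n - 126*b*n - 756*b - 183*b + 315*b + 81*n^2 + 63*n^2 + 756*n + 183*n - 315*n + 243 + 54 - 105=144*b^2 - 624*b + 144*n^2 + n*(624 - 288*b) + 192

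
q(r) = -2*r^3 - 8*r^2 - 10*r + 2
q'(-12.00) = -682.00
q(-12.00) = 2426.00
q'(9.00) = -640.00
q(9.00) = -2194.00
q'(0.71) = -24.38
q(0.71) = -9.85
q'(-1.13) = 0.42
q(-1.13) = 5.97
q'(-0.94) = -0.26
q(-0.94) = 5.99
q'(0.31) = -15.54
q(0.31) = -1.93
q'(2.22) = -75.09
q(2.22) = -81.51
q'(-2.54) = -8.07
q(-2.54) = 8.56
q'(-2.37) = -5.78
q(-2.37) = 7.39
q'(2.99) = -111.48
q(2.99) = -152.88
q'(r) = -6*r^2 - 16*r - 10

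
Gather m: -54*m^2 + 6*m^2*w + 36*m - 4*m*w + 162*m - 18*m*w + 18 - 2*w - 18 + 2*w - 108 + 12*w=m^2*(6*w - 54) + m*(198 - 22*w) + 12*w - 108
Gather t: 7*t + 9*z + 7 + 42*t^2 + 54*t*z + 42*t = 42*t^2 + t*(54*z + 49) + 9*z + 7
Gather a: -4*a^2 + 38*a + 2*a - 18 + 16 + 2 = -4*a^2 + 40*a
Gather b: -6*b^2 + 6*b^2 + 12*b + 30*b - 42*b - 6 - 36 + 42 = 0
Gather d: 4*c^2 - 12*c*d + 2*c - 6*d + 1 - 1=4*c^2 + 2*c + d*(-12*c - 6)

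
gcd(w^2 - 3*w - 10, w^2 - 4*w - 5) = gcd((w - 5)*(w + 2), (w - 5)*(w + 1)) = w - 5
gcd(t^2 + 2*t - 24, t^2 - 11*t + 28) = t - 4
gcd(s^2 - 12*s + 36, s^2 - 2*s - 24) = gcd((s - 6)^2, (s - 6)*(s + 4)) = s - 6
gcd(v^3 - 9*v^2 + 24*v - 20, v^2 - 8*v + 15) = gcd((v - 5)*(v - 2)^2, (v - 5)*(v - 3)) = v - 5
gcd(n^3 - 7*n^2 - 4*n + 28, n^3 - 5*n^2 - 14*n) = n^2 - 5*n - 14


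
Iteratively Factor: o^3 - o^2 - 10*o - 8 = (o + 2)*(o^2 - 3*o - 4) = (o - 4)*(o + 2)*(o + 1)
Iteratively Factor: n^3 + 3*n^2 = (n + 3)*(n^2) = n*(n + 3)*(n)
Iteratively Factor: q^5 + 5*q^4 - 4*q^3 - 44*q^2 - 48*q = (q + 2)*(q^4 + 3*q^3 - 10*q^2 - 24*q) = (q - 3)*(q + 2)*(q^3 + 6*q^2 + 8*q) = (q - 3)*(q + 2)^2*(q^2 + 4*q) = q*(q - 3)*(q + 2)^2*(q + 4)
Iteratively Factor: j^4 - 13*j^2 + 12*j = (j - 1)*(j^3 + j^2 - 12*j) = (j - 3)*(j - 1)*(j^2 + 4*j) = j*(j - 3)*(j - 1)*(j + 4)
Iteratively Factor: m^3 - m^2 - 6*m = (m)*(m^2 - m - 6) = m*(m + 2)*(m - 3)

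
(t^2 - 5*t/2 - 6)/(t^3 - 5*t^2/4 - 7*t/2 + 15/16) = 8*(t - 4)/(8*t^2 - 22*t + 5)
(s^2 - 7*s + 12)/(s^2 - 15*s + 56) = (s^2 - 7*s + 12)/(s^2 - 15*s + 56)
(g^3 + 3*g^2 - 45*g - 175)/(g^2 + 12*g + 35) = (g^2 - 2*g - 35)/(g + 7)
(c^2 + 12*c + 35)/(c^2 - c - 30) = (c + 7)/(c - 6)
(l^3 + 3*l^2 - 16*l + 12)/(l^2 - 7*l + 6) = (l^2 + 4*l - 12)/(l - 6)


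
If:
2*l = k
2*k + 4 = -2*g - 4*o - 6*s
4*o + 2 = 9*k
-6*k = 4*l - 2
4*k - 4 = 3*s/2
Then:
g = 29/8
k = 1/4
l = 1/8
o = 1/16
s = -2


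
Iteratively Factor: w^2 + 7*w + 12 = (w + 4)*(w + 3)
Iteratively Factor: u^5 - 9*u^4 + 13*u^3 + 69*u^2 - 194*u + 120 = (u - 2)*(u^4 - 7*u^3 - u^2 + 67*u - 60) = (u - 2)*(u - 1)*(u^3 - 6*u^2 - 7*u + 60) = (u - 5)*(u - 2)*(u - 1)*(u^2 - u - 12) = (u - 5)*(u - 2)*(u - 1)*(u + 3)*(u - 4)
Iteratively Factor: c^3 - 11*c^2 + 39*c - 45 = (c - 5)*(c^2 - 6*c + 9) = (c - 5)*(c - 3)*(c - 3)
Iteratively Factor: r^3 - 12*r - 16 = (r + 2)*(r^2 - 2*r - 8) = (r - 4)*(r + 2)*(r + 2)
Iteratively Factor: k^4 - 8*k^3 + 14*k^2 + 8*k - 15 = (k - 5)*(k^3 - 3*k^2 - k + 3) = (k - 5)*(k + 1)*(k^2 - 4*k + 3) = (k - 5)*(k - 1)*(k + 1)*(k - 3)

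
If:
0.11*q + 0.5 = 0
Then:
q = -4.55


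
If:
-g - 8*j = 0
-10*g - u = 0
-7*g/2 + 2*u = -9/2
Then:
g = 9/47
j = -9/376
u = -90/47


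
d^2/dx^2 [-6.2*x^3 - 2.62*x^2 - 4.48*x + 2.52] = -37.2*x - 5.24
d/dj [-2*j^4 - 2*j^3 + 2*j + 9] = -8*j^3 - 6*j^2 + 2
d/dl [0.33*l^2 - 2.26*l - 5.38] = 0.66*l - 2.26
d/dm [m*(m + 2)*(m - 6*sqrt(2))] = 3*m^2 - 12*sqrt(2)*m + 4*m - 12*sqrt(2)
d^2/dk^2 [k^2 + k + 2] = 2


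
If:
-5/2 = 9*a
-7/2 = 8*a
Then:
No Solution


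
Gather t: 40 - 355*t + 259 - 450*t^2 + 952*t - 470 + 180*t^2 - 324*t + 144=-270*t^2 + 273*t - 27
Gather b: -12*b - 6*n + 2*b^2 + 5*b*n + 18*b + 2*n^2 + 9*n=2*b^2 + b*(5*n + 6) + 2*n^2 + 3*n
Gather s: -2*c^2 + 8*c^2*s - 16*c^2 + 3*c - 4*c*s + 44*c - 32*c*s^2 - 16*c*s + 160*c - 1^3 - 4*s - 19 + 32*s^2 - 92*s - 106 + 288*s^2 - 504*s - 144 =-18*c^2 + 207*c + s^2*(320 - 32*c) + s*(8*c^2 - 20*c - 600) - 270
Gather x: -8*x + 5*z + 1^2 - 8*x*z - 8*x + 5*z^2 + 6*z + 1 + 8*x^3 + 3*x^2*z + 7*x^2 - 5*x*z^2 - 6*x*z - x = 8*x^3 + x^2*(3*z + 7) + x*(-5*z^2 - 14*z - 17) + 5*z^2 + 11*z + 2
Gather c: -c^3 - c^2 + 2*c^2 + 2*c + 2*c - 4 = -c^3 + c^2 + 4*c - 4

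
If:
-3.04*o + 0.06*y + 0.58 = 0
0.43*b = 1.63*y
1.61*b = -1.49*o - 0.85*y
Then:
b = -0.15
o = 0.19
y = -0.04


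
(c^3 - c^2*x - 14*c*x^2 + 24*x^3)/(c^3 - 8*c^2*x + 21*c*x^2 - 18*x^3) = (-c - 4*x)/(-c + 3*x)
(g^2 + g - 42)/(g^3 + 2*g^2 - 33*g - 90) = (g + 7)/(g^2 + 8*g + 15)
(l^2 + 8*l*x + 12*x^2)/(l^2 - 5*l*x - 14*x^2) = (-l - 6*x)/(-l + 7*x)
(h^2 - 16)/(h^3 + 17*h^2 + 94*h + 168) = (h - 4)/(h^2 + 13*h + 42)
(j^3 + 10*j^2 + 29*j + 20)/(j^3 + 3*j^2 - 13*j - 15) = (j + 4)/(j - 3)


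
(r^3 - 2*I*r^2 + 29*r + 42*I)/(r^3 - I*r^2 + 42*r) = (r^2 + 5*I*r - 6)/(r*(r + 6*I))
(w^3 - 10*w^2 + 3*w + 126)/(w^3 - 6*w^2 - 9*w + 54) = (w - 7)/(w - 3)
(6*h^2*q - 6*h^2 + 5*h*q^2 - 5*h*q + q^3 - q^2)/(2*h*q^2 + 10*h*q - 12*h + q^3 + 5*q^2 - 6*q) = (3*h + q)/(q + 6)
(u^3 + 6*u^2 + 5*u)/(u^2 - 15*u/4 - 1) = 4*u*(u^2 + 6*u + 5)/(4*u^2 - 15*u - 4)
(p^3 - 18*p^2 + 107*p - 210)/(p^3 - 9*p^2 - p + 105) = (p - 6)/(p + 3)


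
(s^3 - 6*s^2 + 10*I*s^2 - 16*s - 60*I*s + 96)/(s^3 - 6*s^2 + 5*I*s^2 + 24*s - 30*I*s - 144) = (s + 2*I)/(s - 3*I)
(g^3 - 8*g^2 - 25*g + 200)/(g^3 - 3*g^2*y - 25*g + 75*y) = (8 - g)/(-g + 3*y)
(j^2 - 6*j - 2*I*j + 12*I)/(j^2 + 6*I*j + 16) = (j - 6)/(j + 8*I)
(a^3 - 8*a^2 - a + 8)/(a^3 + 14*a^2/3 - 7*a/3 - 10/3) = 3*(a^2 - 7*a - 8)/(3*a^2 + 17*a + 10)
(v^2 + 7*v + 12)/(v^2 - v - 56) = (v^2 + 7*v + 12)/(v^2 - v - 56)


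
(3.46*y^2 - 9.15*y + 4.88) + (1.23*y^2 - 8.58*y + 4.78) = 4.69*y^2 - 17.73*y + 9.66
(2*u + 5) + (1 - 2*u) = 6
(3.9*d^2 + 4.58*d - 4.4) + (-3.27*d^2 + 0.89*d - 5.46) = 0.63*d^2 + 5.47*d - 9.86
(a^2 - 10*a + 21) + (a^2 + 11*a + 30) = 2*a^2 + a + 51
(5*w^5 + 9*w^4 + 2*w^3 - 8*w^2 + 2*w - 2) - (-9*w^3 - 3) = 5*w^5 + 9*w^4 + 11*w^3 - 8*w^2 + 2*w + 1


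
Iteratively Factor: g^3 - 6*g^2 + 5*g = (g - 5)*(g^2 - g) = g*(g - 5)*(g - 1)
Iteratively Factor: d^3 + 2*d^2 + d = (d)*(d^2 + 2*d + 1) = d*(d + 1)*(d + 1)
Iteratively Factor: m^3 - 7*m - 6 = (m - 3)*(m^2 + 3*m + 2) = (m - 3)*(m + 1)*(m + 2)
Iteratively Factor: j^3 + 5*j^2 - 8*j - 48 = (j + 4)*(j^2 + j - 12) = (j - 3)*(j + 4)*(j + 4)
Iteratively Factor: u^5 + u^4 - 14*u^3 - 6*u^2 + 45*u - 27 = (u + 3)*(u^4 - 2*u^3 - 8*u^2 + 18*u - 9) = (u - 1)*(u + 3)*(u^3 - u^2 - 9*u + 9) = (u - 1)^2*(u + 3)*(u^2 - 9) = (u - 1)^2*(u + 3)^2*(u - 3)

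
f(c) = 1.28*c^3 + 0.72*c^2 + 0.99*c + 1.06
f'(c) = 3.84*c^2 + 1.44*c + 0.99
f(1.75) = 11.86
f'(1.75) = 15.27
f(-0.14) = 0.93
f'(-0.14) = 0.86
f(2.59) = 30.69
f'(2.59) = 30.48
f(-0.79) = 0.10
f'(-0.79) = 2.25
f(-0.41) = 0.69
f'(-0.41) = 1.05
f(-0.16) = 0.91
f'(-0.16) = 0.86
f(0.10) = 1.17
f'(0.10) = 1.17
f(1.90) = 14.32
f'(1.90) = 17.59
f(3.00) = 45.07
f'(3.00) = 39.87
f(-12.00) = -2118.98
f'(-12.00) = 536.67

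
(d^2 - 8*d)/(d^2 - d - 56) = d/(d + 7)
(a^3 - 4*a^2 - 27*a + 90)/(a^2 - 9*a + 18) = a + 5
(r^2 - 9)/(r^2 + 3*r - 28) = (r^2 - 9)/(r^2 + 3*r - 28)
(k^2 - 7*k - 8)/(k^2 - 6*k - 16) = (k + 1)/(k + 2)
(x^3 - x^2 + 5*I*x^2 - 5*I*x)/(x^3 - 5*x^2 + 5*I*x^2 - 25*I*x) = (x - 1)/(x - 5)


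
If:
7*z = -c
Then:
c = -7*z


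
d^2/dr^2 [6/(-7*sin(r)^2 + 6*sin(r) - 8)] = 12*(98*sin(r)^4 - 63*sin(r)^3 - 241*sin(r)^2 + 150*sin(r) + 20)/(7*sin(r)^2 - 6*sin(r) + 8)^3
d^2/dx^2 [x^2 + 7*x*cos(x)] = -7*x*cos(x) - 14*sin(x) + 2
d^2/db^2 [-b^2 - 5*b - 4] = -2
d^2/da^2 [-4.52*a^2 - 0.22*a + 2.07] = -9.04000000000000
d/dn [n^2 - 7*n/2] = 2*n - 7/2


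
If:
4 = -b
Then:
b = -4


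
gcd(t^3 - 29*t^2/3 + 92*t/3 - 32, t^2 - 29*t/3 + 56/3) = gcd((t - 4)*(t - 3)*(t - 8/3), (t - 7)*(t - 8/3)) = t - 8/3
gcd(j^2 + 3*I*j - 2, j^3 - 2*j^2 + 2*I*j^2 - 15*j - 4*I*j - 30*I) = j + 2*I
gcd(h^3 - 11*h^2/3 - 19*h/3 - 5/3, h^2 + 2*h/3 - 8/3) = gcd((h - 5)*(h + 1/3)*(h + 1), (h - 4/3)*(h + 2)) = 1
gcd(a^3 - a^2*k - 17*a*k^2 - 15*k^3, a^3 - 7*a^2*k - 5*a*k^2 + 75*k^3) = a^2 - 2*a*k - 15*k^2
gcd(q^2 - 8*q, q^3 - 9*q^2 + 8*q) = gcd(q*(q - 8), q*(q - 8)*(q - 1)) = q^2 - 8*q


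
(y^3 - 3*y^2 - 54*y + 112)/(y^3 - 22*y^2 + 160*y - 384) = (y^2 + 5*y - 14)/(y^2 - 14*y + 48)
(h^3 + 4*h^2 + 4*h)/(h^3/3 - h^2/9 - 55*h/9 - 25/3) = 9*h*(h^2 + 4*h + 4)/(3*h^3 - h^2 - 55*h - 75)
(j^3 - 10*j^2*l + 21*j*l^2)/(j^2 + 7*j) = (j^2 - 10*j*l + 21*l^2)/(j + 7)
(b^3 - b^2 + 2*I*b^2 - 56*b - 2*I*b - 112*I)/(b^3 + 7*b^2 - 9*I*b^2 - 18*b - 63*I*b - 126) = (b^2 + 2*b*(-4 + I) - 16*I)/(b^2 - 9*I*b - 18)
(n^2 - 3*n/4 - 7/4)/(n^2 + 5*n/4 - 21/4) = (n + 1)/(n + 3)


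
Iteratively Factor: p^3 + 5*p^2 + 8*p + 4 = (p + 2)*(p^2 + 3*p + 2) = (p + 1)*(p + 2)*(p + 2)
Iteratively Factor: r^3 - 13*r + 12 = (r + 4)*(r^2 - 4*r + 3) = (r - 3)*(r + 4)*(r - 1)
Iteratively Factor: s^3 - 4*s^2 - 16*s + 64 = (s - 4)*(s^2 - 16) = (s - 4)*(s + 4)*(s - 4)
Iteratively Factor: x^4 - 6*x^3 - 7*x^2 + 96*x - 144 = (x + 4)*(x^3 - 10*x^2 + 33*x - 36) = (x - 3)*(x + 4)*(x^2 - 7*x + 12) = (x - 3)^2*(x + 4)*(x - 4)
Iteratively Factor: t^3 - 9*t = (t + 3)*(t^2 - 3*t) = t*(t + 3)*(t - 3)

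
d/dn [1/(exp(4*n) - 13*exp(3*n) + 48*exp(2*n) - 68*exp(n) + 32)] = (-4*exp(3*n) + 39*exp(2*n) - 96*exp(n) + 68)*exp(n)/(exp(4*n) - 13*exp(3*n) + 48*exp(2*n) - 68*exp(n) + 32)^2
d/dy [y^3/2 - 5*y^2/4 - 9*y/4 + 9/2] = 3*y^2/2 - 5*y/2 - 9/4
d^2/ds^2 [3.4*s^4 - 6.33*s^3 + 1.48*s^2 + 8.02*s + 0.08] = 40.8*s^2 - 37.98*s + 2.96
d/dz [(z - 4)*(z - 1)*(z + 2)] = 3*z^2 - 6*z - 6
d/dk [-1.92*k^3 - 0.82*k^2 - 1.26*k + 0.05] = -5.76*k^2 - 1.64*k - 1.26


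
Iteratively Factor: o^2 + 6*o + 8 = (o + 2)*(o + 4)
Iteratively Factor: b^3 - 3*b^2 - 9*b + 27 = (b - 3)*(b^2 - 9) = (b - 3)*(b + 3)*(b - 3)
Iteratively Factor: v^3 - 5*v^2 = (v)*(v^2 - 5*v) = v^2*(v - 5)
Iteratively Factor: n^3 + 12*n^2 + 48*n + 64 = (n + 4)*(n^2 + 8*n + 16) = (n + 4)^2*(n + 4)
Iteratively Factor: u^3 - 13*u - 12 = (u - 4)*(u^2 + 4*u + 3) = (u - 4)*(u + 1)*(u + 3)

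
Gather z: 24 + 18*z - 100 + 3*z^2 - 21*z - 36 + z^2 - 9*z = 4*z^2 - 12*z - 112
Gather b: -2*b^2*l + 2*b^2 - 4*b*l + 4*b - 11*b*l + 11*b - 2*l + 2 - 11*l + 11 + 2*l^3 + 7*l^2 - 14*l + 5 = b^2*(2 - 2*l) + b*(15 - 15*l) + 2*l^3 + 7*l^2 - 27*l + 18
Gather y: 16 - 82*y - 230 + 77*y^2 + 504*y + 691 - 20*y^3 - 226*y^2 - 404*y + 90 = -20*y^3 - 149*y^2 + 18*y + 567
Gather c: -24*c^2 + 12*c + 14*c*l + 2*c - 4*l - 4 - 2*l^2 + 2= -24*c^2 + c*(14*l + 14) - 2*l^2 - 4*l - 2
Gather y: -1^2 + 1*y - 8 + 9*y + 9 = 10*y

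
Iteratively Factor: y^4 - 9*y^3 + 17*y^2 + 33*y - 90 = (y - 5)*(y^3 - 4*y^2 - 3*y + 18) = (y - 5)*(y - 3)*(y^2 - y - 6) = (y - 5)*(y - 3)^2*(y + 2)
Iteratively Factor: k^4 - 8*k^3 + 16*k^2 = (k)*(k^3 - 8*k^2 + 16*k) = k*(k - 4)*(k^2 - 4*k) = k^2*(k - 4)*(k - 4)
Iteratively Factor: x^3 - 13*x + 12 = (x + 4)*(x^2 - 4*x + 3) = (x - 3)*(x + 4)*(x - 1)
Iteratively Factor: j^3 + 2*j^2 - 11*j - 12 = (j - 3)*(j^2 + 5*j + 4) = (j - 3)*(j + 4)*(j + 1)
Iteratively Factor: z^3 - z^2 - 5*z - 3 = (z - 3)*(z^2 + 2*z + 1) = (z - 3)*(z + 1)*(z + 1)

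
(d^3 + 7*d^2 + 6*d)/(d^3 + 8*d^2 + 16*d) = (d^2 + 7*d + 6)/(d^2 + 8*d + 16)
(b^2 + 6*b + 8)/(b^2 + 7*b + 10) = (b + 4)/(b + 5)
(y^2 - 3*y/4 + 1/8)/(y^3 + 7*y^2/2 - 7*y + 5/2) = (y - 1/4)/(y^2 + 4*y - 5)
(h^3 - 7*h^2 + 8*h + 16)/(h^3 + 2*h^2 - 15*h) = (h^3 - 7*h^2 + 8*h + 16)/(h*(h^2 + 2*h - 15))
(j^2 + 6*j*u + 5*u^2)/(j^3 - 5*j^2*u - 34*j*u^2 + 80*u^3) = (j + u)/(j^2 - 10*j*u + 16*u^2)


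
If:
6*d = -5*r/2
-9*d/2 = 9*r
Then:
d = 0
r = 0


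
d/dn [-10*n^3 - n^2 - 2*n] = -30*n^2 - 2*n - 2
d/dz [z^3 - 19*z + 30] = 3*z^2 - 19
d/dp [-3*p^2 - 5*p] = -6*p - 5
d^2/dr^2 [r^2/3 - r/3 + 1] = 2/3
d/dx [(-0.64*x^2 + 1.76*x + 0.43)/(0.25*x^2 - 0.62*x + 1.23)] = (-0.0431999999999999*x^2 - 1.7894*x + 2.4314)/(0.0625*x^4 - 0.31*x^3 + 0.9994*x^2 - 1.5252*x + 1.5129)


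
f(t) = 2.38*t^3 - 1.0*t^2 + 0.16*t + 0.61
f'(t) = 7.14*t^2 - 2.0*t + 0.16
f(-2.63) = -50.02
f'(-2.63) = 54.81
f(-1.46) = -9.16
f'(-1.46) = 18.30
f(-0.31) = 0.39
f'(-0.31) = 1.47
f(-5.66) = -463.88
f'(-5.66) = 240.21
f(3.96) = 133.36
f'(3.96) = 104.21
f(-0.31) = 0.39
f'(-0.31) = 1.47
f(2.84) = 47.52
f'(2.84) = 52.07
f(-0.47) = 0.07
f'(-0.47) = 2.68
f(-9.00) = -1816.85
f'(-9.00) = 596.50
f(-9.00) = -1816.85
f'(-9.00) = 596.50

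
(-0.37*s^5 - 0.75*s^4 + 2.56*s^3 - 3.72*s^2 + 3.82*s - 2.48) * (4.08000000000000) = -1.5096*s^5 - 3.06*s^4 + 10.4448*s^3 - 15.1776*s^2 + 15.5856*s - 10.1184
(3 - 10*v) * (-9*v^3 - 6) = 90*v^4 - 27*v^3 + 60*v - 18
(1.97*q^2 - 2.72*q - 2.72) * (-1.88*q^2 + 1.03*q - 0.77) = -3.7036*q^4 + 7.1427*q^3 + 0.7951*q^2 - 0.7072*q + 2.0944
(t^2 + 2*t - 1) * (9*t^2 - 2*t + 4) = 9*t^4 + 16*t^3 - 9*t^2 + 10*t - 4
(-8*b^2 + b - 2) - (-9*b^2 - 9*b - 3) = b^2 + 10*b + 1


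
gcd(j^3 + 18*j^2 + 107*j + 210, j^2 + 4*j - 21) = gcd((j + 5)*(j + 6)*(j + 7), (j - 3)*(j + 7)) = j + 7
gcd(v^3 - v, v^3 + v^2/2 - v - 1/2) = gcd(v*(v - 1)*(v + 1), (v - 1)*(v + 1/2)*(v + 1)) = v^2 - 1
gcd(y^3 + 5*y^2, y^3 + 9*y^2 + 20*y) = y^2 + 5*y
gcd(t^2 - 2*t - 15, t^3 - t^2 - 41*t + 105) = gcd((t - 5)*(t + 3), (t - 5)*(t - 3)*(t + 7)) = t - 5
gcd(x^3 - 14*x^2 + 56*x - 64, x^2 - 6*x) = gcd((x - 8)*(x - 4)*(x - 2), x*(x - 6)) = 1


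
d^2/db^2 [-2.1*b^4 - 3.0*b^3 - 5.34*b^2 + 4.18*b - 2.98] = -25.2*b^2 - 18.0*b - 10.68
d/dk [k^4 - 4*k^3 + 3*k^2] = 2*k*(2*k^2 - 6*k + 3)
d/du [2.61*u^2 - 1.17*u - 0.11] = 5.22*u - 1.17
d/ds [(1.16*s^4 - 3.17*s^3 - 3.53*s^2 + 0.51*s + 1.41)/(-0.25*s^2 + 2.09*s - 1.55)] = (-0.58*s^5 + 8.0657*s^4 - 20.4426*s^3 + 7.4903*s^2 + 11.648*s - 3.7374)/(0.0625*s^4 - 1.045*s^3 + 5.1431*s^2 - 6.479*s + 2.4025)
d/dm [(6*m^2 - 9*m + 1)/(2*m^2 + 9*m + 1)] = 2*(36*m^2 + 4*m - 9)/(4*m^4 + 36*m^3 + 85*m^2 + 18*m + 1)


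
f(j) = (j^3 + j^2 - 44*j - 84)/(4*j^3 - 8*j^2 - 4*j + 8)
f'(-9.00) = -0.02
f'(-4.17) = -0.07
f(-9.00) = 0.10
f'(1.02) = -39360.71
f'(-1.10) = 164.48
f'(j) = (-12*j^2 + 16*j + 4)*(j^3 + j^2 - 44*j - 84)/(4*j^3 - 8*j^2 - 4*j + 8)^2 + (3*j^2 + 2*j - 44)/(4*j^3 - 8*j^2 - 4*j + 8)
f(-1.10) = 13.72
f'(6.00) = 0.24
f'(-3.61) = -0.07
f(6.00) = -0.17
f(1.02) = 800.53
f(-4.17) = -0.11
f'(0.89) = -1290.36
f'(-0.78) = 31.19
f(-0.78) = -11.38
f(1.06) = 276.13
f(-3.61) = -0.15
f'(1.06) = -4359.52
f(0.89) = -131.80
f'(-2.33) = 0.23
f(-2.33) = -0.15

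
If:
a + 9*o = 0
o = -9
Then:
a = 81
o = -9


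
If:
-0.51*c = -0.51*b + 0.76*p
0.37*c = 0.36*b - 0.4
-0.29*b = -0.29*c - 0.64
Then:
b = 41.66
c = 39.45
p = 1.48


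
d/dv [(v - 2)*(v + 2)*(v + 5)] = 3*v^2 + 10*v - 4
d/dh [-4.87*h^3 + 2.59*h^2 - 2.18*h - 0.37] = -14.61*h^2 + 5.18*h - 2.18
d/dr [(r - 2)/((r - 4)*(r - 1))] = (-r^2 + 4*r - 6)/(r^4 - 10*r^3 + 33*r^2 - 40*r + 16)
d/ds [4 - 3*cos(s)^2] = 3*sin(2*s)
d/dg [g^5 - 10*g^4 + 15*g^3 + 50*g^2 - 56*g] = 5*g^4 - 40*g^3 + 45*g^2 + 100*g - 56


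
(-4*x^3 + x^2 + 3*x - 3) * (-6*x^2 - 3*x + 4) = 24*x^5 + 6*x^4 - 37*x^3 + 13*x^2 + 21*x - 12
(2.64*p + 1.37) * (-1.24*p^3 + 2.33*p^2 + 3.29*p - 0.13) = -3.2736*p^4 + 4.4524*p^3 + 11.8777*p^2 + 4.1641*p - 0.1781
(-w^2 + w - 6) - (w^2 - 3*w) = -2*w^2 + 4*w - 6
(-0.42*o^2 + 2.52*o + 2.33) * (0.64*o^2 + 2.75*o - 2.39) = -0.2688*o^4 + 0.4578*o^3 + 9.425*o^2 + 0.3847*o - 5.5687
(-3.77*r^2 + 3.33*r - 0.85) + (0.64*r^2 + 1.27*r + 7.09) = -3.13*r^2 + 4.6*r + 6.24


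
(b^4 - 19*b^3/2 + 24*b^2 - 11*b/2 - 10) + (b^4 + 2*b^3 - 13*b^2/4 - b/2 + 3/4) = 2*b^4 - 15*b^3/2 + 83*b^2/4 - 6*b - 37/4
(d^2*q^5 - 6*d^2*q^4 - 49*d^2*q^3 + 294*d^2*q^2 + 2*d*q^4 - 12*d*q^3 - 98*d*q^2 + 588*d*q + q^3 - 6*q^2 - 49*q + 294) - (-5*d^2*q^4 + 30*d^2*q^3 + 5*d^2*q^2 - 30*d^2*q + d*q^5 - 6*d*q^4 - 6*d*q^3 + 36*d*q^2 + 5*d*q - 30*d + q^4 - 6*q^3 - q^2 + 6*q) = d^2*q^5 - d^2*q^4 - 79*d^2*q^3 + 289*d^2*q^2 + 30*d^2*q - d*q^5 + 8*d*q^4 - 6*d*q^3 - 134*d*q^2 + 583*d*q + 30*d - q^4 + 7*q^3 - 5*q^2 - 55*q + 294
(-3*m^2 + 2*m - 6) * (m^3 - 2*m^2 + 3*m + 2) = -3*m^5 + 8*m^4 - 19*m^3 + 12*m^2 - 14*m - 12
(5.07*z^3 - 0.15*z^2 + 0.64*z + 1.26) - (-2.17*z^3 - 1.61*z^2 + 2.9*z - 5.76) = 7.24*z^3 + 1.46*z^2 - 2.26*z + 7.02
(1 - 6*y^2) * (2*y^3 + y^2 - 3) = -12*y^5 - 6*y^4 + 2*y^3 + 19*y^2 - 3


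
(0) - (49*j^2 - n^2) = -49*j^2 + n^2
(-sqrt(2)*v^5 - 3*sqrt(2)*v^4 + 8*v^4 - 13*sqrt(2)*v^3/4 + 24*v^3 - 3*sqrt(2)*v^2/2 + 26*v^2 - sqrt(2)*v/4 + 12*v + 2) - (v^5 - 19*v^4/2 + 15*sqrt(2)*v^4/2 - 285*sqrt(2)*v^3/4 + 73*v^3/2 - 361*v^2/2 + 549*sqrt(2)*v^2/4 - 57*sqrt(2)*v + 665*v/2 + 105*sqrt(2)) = -sqrt(2)*v^5 - v^5 - 21*sqrt(2)*v^4/2 + 35*v^4/2 - 25*v^3/2 + 68*sqrt(2)*v^3 - 555*sqrt(2)*v^2/4 + 413*v^2/2 - 641*v/2 + 227*sqrt(2)*v/4 - 105*sqrt(2) + 2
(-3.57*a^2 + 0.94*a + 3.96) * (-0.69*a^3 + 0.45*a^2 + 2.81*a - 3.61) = 2.4633*a^5 - 2.2551*a^4 - 12.3411*a^3 + 17.3111*a^2 + 7.7342*a - 14.2956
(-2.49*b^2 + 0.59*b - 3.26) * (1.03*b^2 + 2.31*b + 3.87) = -2.5647*b^4 - 5.1442*b^3 - 11.6312*b^2 - 5.2473*b - 12.6162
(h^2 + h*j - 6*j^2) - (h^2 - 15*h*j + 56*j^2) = 16*h*j - 62*j^2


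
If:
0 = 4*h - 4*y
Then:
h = y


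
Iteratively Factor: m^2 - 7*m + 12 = (m - 4)*(m - 3)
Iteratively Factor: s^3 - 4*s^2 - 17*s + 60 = (s + 4)*(s^2 - 8*s + 15) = (s - 5)*(s + 4)*(s - 3)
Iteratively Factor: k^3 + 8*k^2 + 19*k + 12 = (k + 1)*(k^2 + 7*k + 12) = (k + 1)*(k + 4)*(k + 3)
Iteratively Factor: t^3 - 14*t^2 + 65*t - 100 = (t - 4)*(t^2 - 10*t + 25) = (t - 5)*(t - 4)*(t - 5)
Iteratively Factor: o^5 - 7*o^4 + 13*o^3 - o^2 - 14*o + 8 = (o - 4)*(o^4 - 3*o^3 + o^2 + 3*o - 2) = (o - 4)*(o - 2)*(o^3 - o^2 - o + 1) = (o - 4)*(o - 2)*(o - 1)*(o^2 - 1) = (o - 4)*(o - 2)*(o - 1)^2*(o + 1)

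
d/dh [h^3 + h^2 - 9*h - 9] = 3*h^2 + 2*h - 9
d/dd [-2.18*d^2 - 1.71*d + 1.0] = -4.36*d - 1.71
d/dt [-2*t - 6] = -2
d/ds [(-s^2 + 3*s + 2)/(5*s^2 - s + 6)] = 2*(-7*s^2 - 16*s + 10)/(25*s^4 - 10*s^3 + 61*s^2 - 12*s + 36)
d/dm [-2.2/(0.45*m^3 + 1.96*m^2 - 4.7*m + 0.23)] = (2.97*m^2 + 8.624*m - 10.34)/(0.45*m^3 + 1.96*m^2 - 4.7*m + 0.23)^2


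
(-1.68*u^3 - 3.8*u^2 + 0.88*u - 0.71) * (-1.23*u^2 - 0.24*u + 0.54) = 2.0664*u^5 + 5.0772*u^4 - 1.0776*u^3 - 1.3899*u^2 + 0.6456*u - 0.3834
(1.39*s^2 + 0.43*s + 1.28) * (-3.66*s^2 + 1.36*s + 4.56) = -5.0874*s^4 + 0.3166*s^3 + 2.2384*s^2 + 3.7016*s + 5.8368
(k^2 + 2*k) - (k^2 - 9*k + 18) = 11*k - 18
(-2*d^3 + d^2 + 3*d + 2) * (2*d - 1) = -4*d^4 + 4*d^3 + 5*d^2 + d - 2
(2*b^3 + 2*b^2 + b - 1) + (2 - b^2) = 2*b^3 + b^2 + b + 1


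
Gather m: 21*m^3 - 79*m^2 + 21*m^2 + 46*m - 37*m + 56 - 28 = 21*m^3 - 58*m^2 + 9*m + 28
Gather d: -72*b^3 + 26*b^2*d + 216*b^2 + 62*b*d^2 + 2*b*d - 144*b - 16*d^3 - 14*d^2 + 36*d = -72*b^3 + 216*b^2 - 144*b - 16*d^3 + d^2*(62*b - 14) + d*(26*b^2 + 2*b + 36)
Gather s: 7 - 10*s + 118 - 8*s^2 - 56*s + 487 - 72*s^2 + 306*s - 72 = -80*s^2 + 240*s + 540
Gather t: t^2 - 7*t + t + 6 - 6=t^2 - 6*t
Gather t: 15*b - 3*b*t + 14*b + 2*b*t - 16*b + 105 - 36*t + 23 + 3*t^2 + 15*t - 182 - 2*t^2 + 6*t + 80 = 13*b + t^2 + t*(-b - 15) + 26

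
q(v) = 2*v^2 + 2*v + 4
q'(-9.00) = -34.00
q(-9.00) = 148.00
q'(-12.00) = -46.00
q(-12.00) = 268.00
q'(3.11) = 14.44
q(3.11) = 29.56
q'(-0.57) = -0.28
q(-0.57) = 3.51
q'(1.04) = 6.16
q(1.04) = 8.24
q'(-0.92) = -1.68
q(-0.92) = 3.85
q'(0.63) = 4.52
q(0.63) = 6.05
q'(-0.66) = -0.64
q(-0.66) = 3.55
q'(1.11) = 6.44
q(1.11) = 8.68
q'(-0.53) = -0.12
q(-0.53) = 3.50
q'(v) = 4*v + 2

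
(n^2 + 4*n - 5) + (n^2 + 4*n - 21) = 2*n^2 + 8*n - 26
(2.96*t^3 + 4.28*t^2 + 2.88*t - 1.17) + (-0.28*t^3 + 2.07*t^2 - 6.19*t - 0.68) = 2.68*t^3 + 6.35*t^2 - 3.31*t - 1.85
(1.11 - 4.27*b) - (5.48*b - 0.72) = 1.83 - 9.75*b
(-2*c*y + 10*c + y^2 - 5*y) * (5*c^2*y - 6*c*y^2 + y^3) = -10*c^3*y^2 + 50*c^3*y + 17*c^2*y^3 - 85*c^2*y^2 - 8*c*y^4 + 40*c*y^3 + y^5 - 5*y^4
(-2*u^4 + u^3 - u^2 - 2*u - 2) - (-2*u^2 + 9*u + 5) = -2*u^4 + u^3 + u^2 - 11*u - 7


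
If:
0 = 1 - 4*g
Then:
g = 1/4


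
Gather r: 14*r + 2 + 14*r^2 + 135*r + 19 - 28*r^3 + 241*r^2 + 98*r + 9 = -28*r^3 + 255*r^2 + 247*r + 30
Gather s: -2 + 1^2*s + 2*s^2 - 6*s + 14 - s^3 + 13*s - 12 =-s^3 + 2*s^2 + 8*s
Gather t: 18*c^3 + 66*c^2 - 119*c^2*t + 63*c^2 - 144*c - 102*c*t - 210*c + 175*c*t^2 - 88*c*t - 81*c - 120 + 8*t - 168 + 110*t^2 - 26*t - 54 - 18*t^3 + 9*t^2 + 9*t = 18*c^3 + 129*c^2 - 435*c - 18*t^3 + t^2*(175*c + 119) + t*(-119*c^2 - 190*c - 9) - 342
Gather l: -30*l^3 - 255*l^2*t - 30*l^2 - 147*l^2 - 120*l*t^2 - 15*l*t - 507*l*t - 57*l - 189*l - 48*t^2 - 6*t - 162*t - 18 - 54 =-30*l^3 + l^2*(-255*t - 177) + l*(-120*t^2 - 522*t - 246) - 48*t^2 - 168*t - 72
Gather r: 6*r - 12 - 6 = 6*r - 18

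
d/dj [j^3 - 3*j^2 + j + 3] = 3*j^2 - 6*j + 1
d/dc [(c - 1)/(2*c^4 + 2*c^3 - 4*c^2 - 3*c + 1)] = 2*(-3*c^4 + 2*c^3 + 5*c^2 - 4*c - 1)/(4*c^8 + 8*c^7 - 12*c^6 - 28*c^5 + 8*c^4 + 28*c^3 + c^2 - 6*c + 1)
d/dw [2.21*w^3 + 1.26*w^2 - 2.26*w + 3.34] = 6.63*w^2 + 2.52*w - 2.26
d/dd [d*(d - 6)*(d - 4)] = 3*d^2 - 20*d + 24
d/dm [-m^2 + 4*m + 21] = 4 - 2*m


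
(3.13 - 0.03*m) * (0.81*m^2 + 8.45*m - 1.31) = -0.0243*m^3 + 2.2818*m^2 + 26.4878*m - 4.1003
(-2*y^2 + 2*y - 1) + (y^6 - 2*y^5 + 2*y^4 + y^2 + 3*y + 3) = y^6 - 2*y^5 + 2*y^4 - y^2 + 5*y + 2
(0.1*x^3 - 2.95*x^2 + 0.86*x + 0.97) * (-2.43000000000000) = -0.243*x^3 + 7.1685*x^2 - 2.0898*x - 2.3571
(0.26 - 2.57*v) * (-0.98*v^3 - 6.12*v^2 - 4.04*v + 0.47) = 2.5186*v^4 + 15.4736*v^3 + 8.7916*v^2 - 2.2583*v + 0.1222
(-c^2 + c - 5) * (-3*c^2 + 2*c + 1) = 3*c^4 - 5*c^3 + 16*c^2 - 9*c - 5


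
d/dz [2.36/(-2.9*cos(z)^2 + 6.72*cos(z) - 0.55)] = (15.8592 - 13.688*cos(z))*sin(z)/(2.9*cos(z)^2 - 6.72*cos(z) + 0.55)^2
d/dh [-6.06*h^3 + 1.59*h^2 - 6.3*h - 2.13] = -18.18*h^2 + 3.18*h - 6.3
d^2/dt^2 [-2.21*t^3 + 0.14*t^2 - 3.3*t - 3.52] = 0.28 - 13.26*t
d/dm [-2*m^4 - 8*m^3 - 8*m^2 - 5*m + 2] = -8*m^3 - 24*m^2 - 16*m - 5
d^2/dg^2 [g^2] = 2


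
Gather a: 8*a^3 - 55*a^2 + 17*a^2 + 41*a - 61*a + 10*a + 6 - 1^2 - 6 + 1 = 8*a^3 - 38*a^2 - 10*a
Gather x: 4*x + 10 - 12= 4*x - 2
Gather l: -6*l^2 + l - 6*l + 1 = -6*l^2 - 5*l + 1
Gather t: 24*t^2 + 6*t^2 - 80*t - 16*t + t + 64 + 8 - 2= 30*t^2 - 95*t + 70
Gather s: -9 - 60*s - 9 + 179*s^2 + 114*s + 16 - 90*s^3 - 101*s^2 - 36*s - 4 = -90*s^3 + 78*s^2 + 18*s - 6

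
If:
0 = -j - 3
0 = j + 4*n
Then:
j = -3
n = 3/4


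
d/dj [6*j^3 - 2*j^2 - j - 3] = 18*j^2 - 4*j - 1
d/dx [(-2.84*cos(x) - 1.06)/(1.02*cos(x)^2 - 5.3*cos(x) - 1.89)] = (-2.8968*cos(x)^2 - 2.1624*cos(x) + 0.250400000000001)*sin(x)/(1.0404*cos(x)^4 - 10.812*cos(x)^3 + 24.2344*cos(x)^2 + 20.034*cos(x) + 3.5721)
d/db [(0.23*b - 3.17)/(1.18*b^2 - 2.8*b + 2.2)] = (-0.2714*b^2 + 7.4812*b - 8.37)/(1.3924*b^4 - 6.608*b^3 + 13.032*b^2 - 12.32*b + 4.84)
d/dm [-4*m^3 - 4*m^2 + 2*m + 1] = -12*m^2 - 8*m + 2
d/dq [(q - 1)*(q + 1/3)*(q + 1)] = 3*q^2 + 2*q/3 - 1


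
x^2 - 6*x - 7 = (x - 7)*(x + 1)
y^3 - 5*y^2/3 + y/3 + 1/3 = (y - 1)^2*(y + 1/3)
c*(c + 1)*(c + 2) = c^3 + 3*c^2 + 2*c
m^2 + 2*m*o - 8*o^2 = (m - 2*o)*(m + 4*o)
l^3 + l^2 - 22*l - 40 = (l - 5)*(l + 2)*(l + 4)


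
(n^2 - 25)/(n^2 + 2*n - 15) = (n - 5)/(n - 3)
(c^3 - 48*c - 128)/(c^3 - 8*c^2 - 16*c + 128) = (c + 4)/(c - 4)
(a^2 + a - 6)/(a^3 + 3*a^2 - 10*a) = (a + 3)/(a*(a + 5))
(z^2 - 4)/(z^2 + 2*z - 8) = (z + 2)/(z + 4)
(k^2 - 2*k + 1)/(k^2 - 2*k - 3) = (-k^2 + 2*k - 1)/(-k^2 + 2*k + 3)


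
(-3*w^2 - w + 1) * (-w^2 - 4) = 3*w^4 + w^3 + 11*w^2 + 4*w - 4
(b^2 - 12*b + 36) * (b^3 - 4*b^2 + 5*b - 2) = b^5 - 16*b^4 + 89*b^3 - 206*b^2 + 204*b - 72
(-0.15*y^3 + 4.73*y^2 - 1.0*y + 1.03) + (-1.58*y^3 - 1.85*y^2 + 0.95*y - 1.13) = -1.73*y^3 + 2.88*y^2 - 0.05*y - 0.0999999999999999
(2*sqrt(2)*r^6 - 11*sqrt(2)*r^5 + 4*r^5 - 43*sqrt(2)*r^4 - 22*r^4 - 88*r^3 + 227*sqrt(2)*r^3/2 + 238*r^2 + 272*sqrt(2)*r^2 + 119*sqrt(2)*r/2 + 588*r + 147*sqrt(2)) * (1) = 2*sqrt(2)*r^6 - 11*sqrt(2)*r^5 + 4*r^5 - 43*sqrt(2)*r^4 - 22*r^4 - 88*r^3 + 227*sqrt(2)*r^3/2 + 238*r^2 + 272*sqrt(2)*r^2 + 119*sqrt(2)*r/2 + 588*r + 147*sqrt(2)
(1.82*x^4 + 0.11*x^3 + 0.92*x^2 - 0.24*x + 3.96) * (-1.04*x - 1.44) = -1.8928*x^5 - 2.7352*x^4 - 1.1152*x^3 - 1.0752*x^2 - 3.7728*x - 5.7024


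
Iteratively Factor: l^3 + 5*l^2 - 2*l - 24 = (l + 3)*(l^2 + 2*l - 8) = (l - 2)*(l + 3)*(l + 4)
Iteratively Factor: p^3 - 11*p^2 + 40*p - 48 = (p - 3)*(p^2 - 8*p + 16) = (p - 4)*(p - 3)*(p - 4)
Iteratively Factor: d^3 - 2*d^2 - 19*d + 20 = (d + 4)*(d^2 - 6*d + 5) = (d - 5)*(d + 4)*(d - 1)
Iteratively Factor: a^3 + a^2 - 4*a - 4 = (a + 2)*(a^2 - a - 2) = (a + 1)*(a + 2)*(a - 2)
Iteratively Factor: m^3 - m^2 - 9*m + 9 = (m - 1)*(m^2 - 9) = (m - 3)*(m - 1)*(m + 3)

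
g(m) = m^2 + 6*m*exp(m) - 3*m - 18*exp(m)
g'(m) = 6*m*exp(m) + 2*m - 12*exp(m) - 3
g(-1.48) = 0.51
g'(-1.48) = -10.71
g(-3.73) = 24.13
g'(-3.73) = -11.28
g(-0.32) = -13.40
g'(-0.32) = -13.75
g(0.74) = -30.09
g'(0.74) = -17.37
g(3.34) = 58.70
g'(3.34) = 230.56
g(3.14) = 19.85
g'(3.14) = 161.31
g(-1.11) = -3.56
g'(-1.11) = -11.37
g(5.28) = 2698.38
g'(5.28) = 3872.12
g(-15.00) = 270.00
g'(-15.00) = -33.00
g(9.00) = 291765.02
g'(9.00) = 340344.52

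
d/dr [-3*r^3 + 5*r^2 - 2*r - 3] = -9*r^2 + 10*r - 2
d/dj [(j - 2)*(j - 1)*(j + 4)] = 3*j^2 + 2*j - 10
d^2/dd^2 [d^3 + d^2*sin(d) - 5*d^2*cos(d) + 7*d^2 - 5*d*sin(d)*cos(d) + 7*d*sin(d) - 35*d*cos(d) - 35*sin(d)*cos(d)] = -d^2*sin(d) + 5*d^2*cos(d) + 13*d*sin(d) + 10*d*sin(2*d) + 39*d*cos(d) + 6*d + 72*sin(d) + 70*sin(2*d) + 4*cos(d) - 10*cos(2*d) + 14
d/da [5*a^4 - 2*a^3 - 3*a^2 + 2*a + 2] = 20*a^3 - 6*a^2 - 6*a + 2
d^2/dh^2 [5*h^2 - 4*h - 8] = 10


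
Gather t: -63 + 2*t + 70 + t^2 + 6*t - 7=t^2 + 8*t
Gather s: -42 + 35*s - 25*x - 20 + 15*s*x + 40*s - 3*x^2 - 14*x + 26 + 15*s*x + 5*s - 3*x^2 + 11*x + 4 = s*(30*x + 80) - 6*x^2 - 28*x - 32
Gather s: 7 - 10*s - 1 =6 - 10*s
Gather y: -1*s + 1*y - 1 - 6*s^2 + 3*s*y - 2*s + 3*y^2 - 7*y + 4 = -6*s^2 - 3*s + 3*y^2 + y*(3*s - 6) + 3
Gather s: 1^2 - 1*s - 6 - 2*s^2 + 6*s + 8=-2*s^2 + 5*s + 3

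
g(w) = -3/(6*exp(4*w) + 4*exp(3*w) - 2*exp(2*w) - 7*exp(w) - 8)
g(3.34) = -0.00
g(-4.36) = 0.37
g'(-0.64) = -0.03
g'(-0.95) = -0.05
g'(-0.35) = 0.08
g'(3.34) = 0.00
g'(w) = -3*(-24*exp(4*w) - 12*exp(3*w) + 4*exp(2*w) + 7*exp(w))/(6*exp(4*w) + 4*exp(3*w) - 2*exp(2*w) - 7*exp(w) - 8)^2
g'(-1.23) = -0.06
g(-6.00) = 0.37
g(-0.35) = 0.27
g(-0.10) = 0.33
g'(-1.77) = -0.04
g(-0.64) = 0.27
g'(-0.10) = 0.57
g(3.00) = 0.00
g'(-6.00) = 0.00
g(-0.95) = 0.28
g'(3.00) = 0.00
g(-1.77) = 0.33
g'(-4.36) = -0.00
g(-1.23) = 0.30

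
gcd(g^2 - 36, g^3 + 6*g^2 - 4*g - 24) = g + 6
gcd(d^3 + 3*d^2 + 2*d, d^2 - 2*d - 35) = 1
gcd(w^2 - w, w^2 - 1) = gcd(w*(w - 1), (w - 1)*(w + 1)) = w - 1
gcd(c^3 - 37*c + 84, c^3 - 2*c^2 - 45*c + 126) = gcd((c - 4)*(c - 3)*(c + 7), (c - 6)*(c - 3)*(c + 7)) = c^2 + 4*c - 21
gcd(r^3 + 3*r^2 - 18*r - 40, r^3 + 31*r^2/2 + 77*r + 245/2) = r + 5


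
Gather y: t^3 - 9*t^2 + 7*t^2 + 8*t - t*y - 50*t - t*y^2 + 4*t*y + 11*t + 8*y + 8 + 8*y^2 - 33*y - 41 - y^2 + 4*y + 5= t^3 - 2*t^2 - 31*t + y^2*(7 - t) + y*(3*t - 21) - 28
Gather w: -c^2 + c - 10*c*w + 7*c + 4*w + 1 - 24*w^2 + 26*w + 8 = -c^2 + 8*c - 24*w^2 + w*(30 - 10*c) + 9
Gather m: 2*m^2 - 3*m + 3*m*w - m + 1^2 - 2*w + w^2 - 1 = 2*m^2 + m*(3*w - 4) + w^2 - 2*w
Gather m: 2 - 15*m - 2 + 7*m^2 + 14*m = 7*m^2 - m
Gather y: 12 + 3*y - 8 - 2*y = y + 4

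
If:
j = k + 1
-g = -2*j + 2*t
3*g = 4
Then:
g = 4/3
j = t + 2/3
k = t - 1/3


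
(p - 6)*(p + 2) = p^2 - 4*p - 12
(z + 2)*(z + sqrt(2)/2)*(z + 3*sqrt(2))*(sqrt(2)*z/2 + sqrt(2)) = sqrt(2)*z^4/2 + 2*sqrt(2)*z^3 + 7*z^3/2 + 7*sqrt(2)*z^2/2 + 14*z^2 + 6*sqrt(2)*z + 14*z + 6*sqrt(2)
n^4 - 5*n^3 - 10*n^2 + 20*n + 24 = (n - 6)*(n - 2)*(n + 1)*(n + 2)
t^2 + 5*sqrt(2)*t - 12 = (t - sqrt(2))*(t + 6*sqrt(2))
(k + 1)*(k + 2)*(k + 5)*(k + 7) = k^4 + 15*k^3 + 73*k^2 + 129*k + 70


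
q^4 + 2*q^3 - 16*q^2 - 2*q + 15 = (q - 3)*(q - 1)*(q + 1)*(q + 5)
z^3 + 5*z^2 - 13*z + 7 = (z - 1)^2*(z + 7)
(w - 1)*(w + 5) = w^2 + 4*w - 5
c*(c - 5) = c^2 - 5*c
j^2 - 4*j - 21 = (j - 7)*(j + 3)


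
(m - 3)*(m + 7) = m^2 + 4*m - 21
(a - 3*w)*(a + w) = a^2 - 2*a*w - 3*w^2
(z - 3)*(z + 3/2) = z^2 - 3*z/2 - 9/2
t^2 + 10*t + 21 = (t + 3)*(t + 7)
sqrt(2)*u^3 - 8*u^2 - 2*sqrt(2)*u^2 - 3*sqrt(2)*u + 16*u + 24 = (u - 3)*(u - 4*sqrt(2))*(sqrt(2)*u + sqrt(2))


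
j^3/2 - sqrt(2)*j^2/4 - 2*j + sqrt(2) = (j/2 + 1)*(j - 2)*(j - sqrt(2)/2)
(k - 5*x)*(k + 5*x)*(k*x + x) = k^3*x + k^2*x - 25*k*x^3 - 25*x^3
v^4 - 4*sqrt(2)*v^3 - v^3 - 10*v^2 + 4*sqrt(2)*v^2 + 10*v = v*(v - 1)*(v - 5*sqrt(2))*(v + sqrt(2))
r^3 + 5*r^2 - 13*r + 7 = (r - 1)^2*(r + 7)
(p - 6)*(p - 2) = p^2 - 8*p + 12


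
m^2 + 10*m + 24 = (m + 4)*(m + 6)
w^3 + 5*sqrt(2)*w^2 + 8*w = w*(w + sqrt(2))*(w + 4*sqrt(2))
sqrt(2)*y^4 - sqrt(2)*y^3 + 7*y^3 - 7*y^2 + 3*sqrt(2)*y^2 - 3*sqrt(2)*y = y*(y - 1)*(y + 3*sqrt(2))*(sqrt(2)*y + 1)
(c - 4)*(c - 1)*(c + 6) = c^3 + c^2 - 26*c + 24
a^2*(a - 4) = a^3 - 4*a^2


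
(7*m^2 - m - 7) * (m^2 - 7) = 7*m^4 - m^3 - 56*m^2 + 7*m + 49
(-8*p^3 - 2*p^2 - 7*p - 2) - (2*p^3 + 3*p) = -10*p^3 - 2*p^2 - 10*p - 2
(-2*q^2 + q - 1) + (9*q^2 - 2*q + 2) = 7*q^2 - q + 1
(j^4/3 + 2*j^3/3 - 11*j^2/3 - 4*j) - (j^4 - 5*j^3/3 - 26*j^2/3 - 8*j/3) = -2*j^4/3 + 7*j^3/3 + 5*j^2 - 4*j/3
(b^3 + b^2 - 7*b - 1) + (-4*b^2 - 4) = b^3 - 3*b^2 - 7*b - 5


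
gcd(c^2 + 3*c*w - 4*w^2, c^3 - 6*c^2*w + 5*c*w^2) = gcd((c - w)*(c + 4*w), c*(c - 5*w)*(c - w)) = -c + w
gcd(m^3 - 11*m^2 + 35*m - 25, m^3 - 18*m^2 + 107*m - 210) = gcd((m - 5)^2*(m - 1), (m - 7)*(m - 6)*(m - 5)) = m - 5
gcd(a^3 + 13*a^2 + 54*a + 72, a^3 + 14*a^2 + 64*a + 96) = a^2 + 10*a + 24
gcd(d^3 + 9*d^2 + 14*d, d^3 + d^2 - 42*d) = d^2 + 7*d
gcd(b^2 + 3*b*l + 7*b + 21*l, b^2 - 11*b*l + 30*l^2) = 1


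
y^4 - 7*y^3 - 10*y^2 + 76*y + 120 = (y - 6)*(y - 5)*(y + 2)^2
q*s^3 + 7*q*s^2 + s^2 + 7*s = s*(s + 7)*(q*s + 1)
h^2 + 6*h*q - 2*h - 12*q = (h - 2)*(h + 6*q)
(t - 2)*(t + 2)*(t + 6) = t^3 + 6*t^2 - 4*t - 24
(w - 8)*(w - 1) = w^2 - 9*w + 8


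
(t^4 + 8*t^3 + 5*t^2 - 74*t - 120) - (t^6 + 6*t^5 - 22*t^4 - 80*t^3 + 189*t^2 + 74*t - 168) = -t^6 - 6*t^5 + 23*t^4 + 88*t^3 - 184*t^2 - 148*t + 48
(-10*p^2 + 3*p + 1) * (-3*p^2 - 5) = 30*p^4 - 9*p^3 + 47*p^2 - 15*p - 5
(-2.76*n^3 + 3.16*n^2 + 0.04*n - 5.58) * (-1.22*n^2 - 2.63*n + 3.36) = 3.3672*n^5 + 3.4036*n^4 - 17.6332*n^3 + 17.32*n^2 + 14.8098*n - 18.7488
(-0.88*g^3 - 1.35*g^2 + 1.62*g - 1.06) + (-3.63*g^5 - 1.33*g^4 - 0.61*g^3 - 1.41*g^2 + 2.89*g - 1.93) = -3.63*g^5 - 1.33*g^4 - 1.49*g^3 - 2.76*g^2 + 4.51*g - 2.99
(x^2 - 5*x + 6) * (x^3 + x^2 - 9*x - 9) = x^5 - 4*x^4 - 8*x^3 + 42*x^2 - 9*x - 54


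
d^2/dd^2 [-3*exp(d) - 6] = -3*exp(d)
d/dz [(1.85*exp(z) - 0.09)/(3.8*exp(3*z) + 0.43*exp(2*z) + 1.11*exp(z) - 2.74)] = (-14.06*exp(3*z) + 0.2305*exp(2*z) + 0.0773999999999999*exp(z) - 4.9691)*exp(z)/(14.44*exp(6*z) + 3.268*exp(5*z) + 8.6209*exp(4*z) - 19.8694*exp(3*z) - 1.1243*exp(2*z) - 6.0828*exp(z) + 7.5076)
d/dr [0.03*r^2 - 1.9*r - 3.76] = 0.06*r - 1.9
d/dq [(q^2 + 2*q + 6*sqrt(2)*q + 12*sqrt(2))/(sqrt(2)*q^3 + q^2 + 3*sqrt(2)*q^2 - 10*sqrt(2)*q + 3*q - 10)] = (2*(q + 1 + 3*sqrt(2))*(sqrt(2)*q^3 + q^2 + 3*sqrt(2)*q^2 - 10*sqrt(2)*q + 3*q - 10) - (q^2 + 2*q + 6*sqrt(2)*q + 12*sqrt(2))*(3*sqrt(2)*q^2 + 2*q + 6*sqrt(2)*q - 10*sqrt(2) + 3))/(sqrt(2)*q^3 + q^2 + 3*sqrt(2)*q^2 - 10*sqrt(2)*q + 3*q - 10)^2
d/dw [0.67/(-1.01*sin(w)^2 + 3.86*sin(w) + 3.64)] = (1.3534*sin(w) - 2.5862)*cos(w)/(-1.01*sin(w)^2 + 3.86*sin(w) + 3.64)^2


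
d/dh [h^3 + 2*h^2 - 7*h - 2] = 3*h^2 + 4*h - 7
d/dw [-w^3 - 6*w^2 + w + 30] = -3*w^2 - 12*w + 1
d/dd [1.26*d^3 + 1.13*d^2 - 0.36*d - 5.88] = 3.78*d^2 + 2.26*d - 0.36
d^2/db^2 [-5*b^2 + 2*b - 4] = -10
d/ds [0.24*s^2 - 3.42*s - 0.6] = 0.48*s - 3.42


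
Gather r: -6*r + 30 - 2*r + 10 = 40 - 8*r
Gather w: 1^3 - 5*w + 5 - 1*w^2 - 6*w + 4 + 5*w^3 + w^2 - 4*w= 5*w^3 - 15*w + 10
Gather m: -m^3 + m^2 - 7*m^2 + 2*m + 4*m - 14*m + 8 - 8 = -m^3 - 6*m^2 - 8*m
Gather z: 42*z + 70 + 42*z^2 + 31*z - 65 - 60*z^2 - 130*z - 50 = -18*z^2 - 57*z - 45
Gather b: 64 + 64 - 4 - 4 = 120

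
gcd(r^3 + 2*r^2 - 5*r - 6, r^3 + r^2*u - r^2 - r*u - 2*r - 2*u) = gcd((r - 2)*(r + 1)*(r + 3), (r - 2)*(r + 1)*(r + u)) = r^2 - r - 2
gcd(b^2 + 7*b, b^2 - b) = b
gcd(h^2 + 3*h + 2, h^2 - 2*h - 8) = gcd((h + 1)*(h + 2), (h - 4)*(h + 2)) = h + 2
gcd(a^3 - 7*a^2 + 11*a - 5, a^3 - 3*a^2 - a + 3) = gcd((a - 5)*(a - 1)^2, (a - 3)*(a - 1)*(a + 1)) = a - 1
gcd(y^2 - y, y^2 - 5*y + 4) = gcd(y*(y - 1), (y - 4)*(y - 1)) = y - 1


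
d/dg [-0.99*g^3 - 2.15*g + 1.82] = -2.97*g^2 - 2.15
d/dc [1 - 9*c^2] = -18*c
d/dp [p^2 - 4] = 2*p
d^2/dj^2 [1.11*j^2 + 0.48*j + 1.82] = 2.22000000000000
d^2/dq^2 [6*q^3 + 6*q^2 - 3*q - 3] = 36*q + 12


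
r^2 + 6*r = r*(r + 6)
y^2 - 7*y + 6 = (y - 6)*(y - 1)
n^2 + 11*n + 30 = (n + 5)*(n + 6)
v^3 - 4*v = v*(v - 2)*(v + 2)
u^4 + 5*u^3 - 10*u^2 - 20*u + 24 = (u - 2)*(u - 1)*(u + 2)*(u + 6)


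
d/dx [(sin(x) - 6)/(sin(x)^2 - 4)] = (12*sin(x) + cos(x)^2 - 5)*cos(x)/(sin(x)^2 - 4)^2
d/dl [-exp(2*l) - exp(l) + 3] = (-2*exp(l) - 1)*exp(l)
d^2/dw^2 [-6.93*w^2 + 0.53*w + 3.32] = -13.8600000000000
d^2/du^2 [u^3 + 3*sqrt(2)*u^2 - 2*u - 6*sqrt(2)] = 6*u + 6*sqrt(2)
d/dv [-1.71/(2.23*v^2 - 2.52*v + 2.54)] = (7.6266*v - 4.3092)/(2.23*v^2 - 2.52*v + 2.54)^2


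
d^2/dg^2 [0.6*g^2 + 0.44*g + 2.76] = 1.20000000000000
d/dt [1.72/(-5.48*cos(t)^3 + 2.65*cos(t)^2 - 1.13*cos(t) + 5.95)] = (-28.2768*cos(t)^2 + 9.116*cos(t) - 1.9436)*sin(t)/(5.48*cos(t)^3 - 2.65*cos(t)^2 + 1.13*cos(t) - 5.95)^2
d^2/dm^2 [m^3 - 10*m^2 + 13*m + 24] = 6*m - 20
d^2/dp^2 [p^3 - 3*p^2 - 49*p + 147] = 6*p - 6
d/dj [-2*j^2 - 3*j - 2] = -4*j - 3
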